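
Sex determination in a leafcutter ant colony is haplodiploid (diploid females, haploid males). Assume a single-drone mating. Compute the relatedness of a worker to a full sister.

0.75

Haplodiploid full sisters inherit their father's entire haploid genome identically (contributing 1/2) and on average half of their mother's contribution (1/2 · 1/2 = 1/4); r = 1/2 + 1/4 = 3/4.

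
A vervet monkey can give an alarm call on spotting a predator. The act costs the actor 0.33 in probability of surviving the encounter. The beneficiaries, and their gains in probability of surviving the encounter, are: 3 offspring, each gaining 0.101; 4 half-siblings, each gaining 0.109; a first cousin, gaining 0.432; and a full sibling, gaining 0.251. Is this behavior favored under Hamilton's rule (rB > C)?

Yes

Hamilton's rule: the trait is favored when the sum of r·B over every recipient exceeds the actor's cost C.
r to an offspring = 0.5 (one parent–offspring link: r = (1/2)^1 = 1/2).
r to a half-sibling = 0.25 (half-sibs share one parent — one path of length 2: r = (1/2)^2 = 1/4).
r to a first cousin = 0.125 (first cousins share one grandparent pair — two paths of length 4: r = 2·(1/2)^4 = 1/8).
r to a full sibling = 0.5 (full sibs share both parents — two paths of length 2: r = 2·(1/2)^2 = 1/2).
Summing one r·B term per recipient: 3·0.5·0.101 + 4·0.25·0.109 + 1·0.125·0.432 + 1·0.5·0.251 = 0.44.
0.44 > 0.33: the indirect benefit exceeds the cost.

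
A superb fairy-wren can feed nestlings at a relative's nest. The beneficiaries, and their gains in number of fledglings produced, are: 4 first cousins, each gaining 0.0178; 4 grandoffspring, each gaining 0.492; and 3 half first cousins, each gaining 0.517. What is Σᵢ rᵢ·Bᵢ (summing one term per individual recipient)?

r to a first cousin = 0.125 (first cousins share one grandparent pair — two paths of length 4: r = 2·(1/2)^4 = 1/8).
r to a grandoffspring = 1/4 (two parent–offspring links: r = (1/2)^2 = 1/4).
r to a half first cousin = 0.0625 (half first cousins share one grandparent — one path of length 4: r = (1/2)^4 = 1/16).
Summing one r·B term per recipient: 4·0.125·0.0178 + 4·0.25·0.492 + 3·0.0625·0.517 = 0.5978375.

0.5978375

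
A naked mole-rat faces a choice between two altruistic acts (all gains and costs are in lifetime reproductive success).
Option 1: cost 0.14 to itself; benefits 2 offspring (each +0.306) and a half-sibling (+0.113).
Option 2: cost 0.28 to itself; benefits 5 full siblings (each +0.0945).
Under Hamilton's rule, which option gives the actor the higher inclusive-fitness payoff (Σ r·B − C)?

Option 1: r to an offspring = 0.5.
Option 1: r to a half-sibling = 0.25.
Option 1: Σ r·B − C = (2·0.5·0.306 + 1·0.25·0.113) − 0.14 = 0.19425.
Option 2: r to a full sibling = 0.5.
Option 2: Σ r·B − C = (5·0.5·0.0945) − 0.28 = -0.04375.
Option 1 has the higher net inclusive-fitness payoff.

Option 1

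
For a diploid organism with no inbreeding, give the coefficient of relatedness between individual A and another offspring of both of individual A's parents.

0.5

Each parent–offspring link contributes a factor of 1/2, and independent paths through distinct common ancestors add.
Full sibs share both parents — two paths of length 2: r = 2·(1/2)^2 = 1/2.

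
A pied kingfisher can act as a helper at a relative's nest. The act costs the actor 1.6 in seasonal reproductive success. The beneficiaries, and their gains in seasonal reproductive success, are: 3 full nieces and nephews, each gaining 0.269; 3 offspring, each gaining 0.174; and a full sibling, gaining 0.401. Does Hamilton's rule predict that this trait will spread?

No

Hamilton's rule: the trait is favored when the sum of r·B over every recipient exceeds the actor's cost C.
r to a full niece or nephew = 1/4 (full aunt/uncle↔niece/nephew: two paths of length 3 through the shared grandparent pair: r = 2·(1/2)^3 = 1/4).
r to an offspring = 1/2 (one parent–offspring link: r = (1/2)^1 = 1/2).
r to a full sibling = 0.5 (full sibs share both parents — two paths of length 2: r = 2·(1/2)^2 = 1/2).
Summing one r·B term per recipient: 3·0.25·0.269 + 3·0.5·0.174 + 1·0.5·0.401 = 0.66325.
0.66325 < 1.6: the indirect benefit is less than the cost.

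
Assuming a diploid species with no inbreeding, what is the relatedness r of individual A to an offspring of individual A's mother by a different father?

0.25

Each parent–offspring link contributes a factor of 1/2, and independent paths through distinct common ancestors add.
Half-sibs share one parent — one path of length 2: r = (1/2)^2 = 1/4.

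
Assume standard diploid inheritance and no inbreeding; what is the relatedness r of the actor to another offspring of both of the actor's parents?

Each parent–offspring link contributes a factor of 1/2, and independent paths through distinct common ancestors add.
Full sibs share both parents — two paths of length 2: r = 2·(1/2)^2 = 1/2.

0.5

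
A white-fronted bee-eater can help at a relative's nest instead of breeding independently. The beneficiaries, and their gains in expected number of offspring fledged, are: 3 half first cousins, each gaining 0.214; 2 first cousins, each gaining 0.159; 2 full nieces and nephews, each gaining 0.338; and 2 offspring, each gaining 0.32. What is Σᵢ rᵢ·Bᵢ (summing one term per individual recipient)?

r to a half first cousin = 1/16 (half first cousins share one grandparent — one path of length 4: r = (1/2)^4 = 1/16).
r to a first cousin = 1/8 (first cousins share one grandparent pair — two paths of length 4: r = 2·(1/2)^4 = 1/8).
r to a full niece or nephew = 0.25 (full aunt/uncle↔niece/nephew: two paths of length 3 through the shared grandparent pair: r = 2·(1/2)^3 = 1/4).
r to an offspring = 1/2 (one parent–offspring link: r = (1/2)^1 = 1/2).
Summing one r·B term per recipient: 3·0.0625·0.214 + 2·0.125·0.159 + 2·0.25·0.338 + 2·0.5·0.32 = 0.568875.

0.568875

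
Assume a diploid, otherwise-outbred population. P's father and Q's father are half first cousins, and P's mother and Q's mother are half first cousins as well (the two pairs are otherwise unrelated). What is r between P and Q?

0.03125

Independent pedigree routes through distinct common ancestors add.
P and Q are related in two ways: half second cousins through their fathers (r = 1/64) and half second cousins through their mothers (r = 1/64).
r = 1/64 + 1/64 = 1/32 = 0.03125.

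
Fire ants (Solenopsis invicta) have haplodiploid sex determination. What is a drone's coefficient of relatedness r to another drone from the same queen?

0.5

Haploid brothers each carry a random half of the queen's diploid genome, so on average they share half: r = 1/2.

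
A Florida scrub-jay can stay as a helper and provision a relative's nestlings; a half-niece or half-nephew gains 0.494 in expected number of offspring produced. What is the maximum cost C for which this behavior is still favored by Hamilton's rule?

0.06175

r to a half-niece or half-nephew = 0.125 (half-aunt/uncle↔niece/nephew: one path of length 3: r = (1/2)^3 = 1/8).
Hamilton's rule: n·r·B > C, so the trait is favored while C < n·r·B = 1·0.125·0.494 = 0.06175.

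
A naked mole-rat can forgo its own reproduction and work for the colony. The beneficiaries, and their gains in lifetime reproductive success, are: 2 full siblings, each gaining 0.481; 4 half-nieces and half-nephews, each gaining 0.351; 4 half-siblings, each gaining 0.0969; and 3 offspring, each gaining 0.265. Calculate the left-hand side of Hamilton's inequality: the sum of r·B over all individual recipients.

r to a full sibling = 0.5 (full sibs share both parents — two paths of length 2: r = 2·(1/2)^2 = 1/2).
r to a half-niece or half-nephew = 0.125 (half-aunt/uncle↔niece/nephew: one path of length 3: r = (1/2)^3 = 1/8).
r to a half-sibling = 1/4 (half-sibs share one parent — one path of length 2: r = (1/2)^2 = 1/4).
r to an offspring = 1/2 (one parent–offspring link: r = (1/2)^1 = 1/2).
Summing one r·B term per recipient: 2·0.5·0.481 + 4·0.125·0.351 + 4·0.25·0.0969 + 3·0.5·0.265 = 1.1509.

1.1509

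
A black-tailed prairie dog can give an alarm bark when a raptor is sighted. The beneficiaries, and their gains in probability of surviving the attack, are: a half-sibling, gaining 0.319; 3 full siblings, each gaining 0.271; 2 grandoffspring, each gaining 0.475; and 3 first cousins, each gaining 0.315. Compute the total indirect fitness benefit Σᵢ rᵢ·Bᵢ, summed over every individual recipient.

r to a half-sibling = 1/4 (half-sibs share one parent — one path of length 2: r = (1/2)^2 = 1/4).
r to a full sibling = 1/2 (full sibs share both parents — two paths of length 2: r = 2·(1/2)^2 = 1/2).
r to a grandoffspring = 1/4 (two parent–offspring links: r = (1/2)^2 = 1/4).
r to a first cousin = 0.125 (first cousins share one grandparent pair — two paths of length 4: r = 2·(1/2)^4 = 1/8).
Summing one r·B term per recipient: 1·0.25·0.319 + 3·0.5·0.271 + 2·0.25·0.475 + 3·0.125·0.315 = 0.841875.

0.841875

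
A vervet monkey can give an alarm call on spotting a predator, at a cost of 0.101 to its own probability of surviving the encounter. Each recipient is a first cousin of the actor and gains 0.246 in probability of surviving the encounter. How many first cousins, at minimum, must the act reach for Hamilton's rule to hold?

4

r to a first cousin = 1/8 (first cousins share one grandparent pair — two paths of length 4: r = 2·(1/2)^4 = 1/8).
Hamilton's rule: n·r·B > C  ⇒  n > C/(r·B) = 0.101/(0.125·0.246) = 3.285.
The smallest integer exceeding 3.285 is 4.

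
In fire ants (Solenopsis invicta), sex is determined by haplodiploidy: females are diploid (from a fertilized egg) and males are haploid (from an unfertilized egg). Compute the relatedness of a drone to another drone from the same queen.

Haploid brothers each carry a random half of the queen's diploid genome, so on average they share half: r = 1/2.

0.5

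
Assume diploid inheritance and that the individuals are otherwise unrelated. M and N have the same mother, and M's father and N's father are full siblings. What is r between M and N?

0.375

Independent pedigree routes through distinct common ancestors add.
M and N are related in two ways: half-sibs through their shared mother (r = 1/4) and first cousins through their fathers (r = 1/8).
r = 1/4 + 1/8 = 0.375.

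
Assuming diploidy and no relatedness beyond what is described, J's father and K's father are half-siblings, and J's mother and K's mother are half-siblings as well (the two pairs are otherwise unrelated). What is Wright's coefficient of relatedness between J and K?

Relatedness sums over independent paths through distinct common ancestors.
J and K are related in two ways: half first cousins through their fathers (r = 1/16) and half first cousins through their mothers (r = 1/16).
r = 1/16 + 1/16 = 1/8 = 0.125.

0.125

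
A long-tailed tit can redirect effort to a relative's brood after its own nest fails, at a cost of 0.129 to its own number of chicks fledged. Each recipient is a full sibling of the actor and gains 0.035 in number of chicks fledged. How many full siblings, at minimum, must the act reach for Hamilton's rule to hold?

r to a full sibling = 1/2 (full sibs share both parents — two paths of length 2: r = 2·(1/2)^2 = 1/2).
Hamilton's rule: n·r·B > C  ⇒  n > C/(r·B) = 0.129/(0.5·0.035) = 7.371.
The smallest integer exceeding 7.371 is 8.

8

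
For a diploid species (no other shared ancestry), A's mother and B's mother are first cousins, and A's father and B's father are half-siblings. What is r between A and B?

0.09375

With two independent routes of shared ancestry, r is the sum of the two contributions.
A and B are related in two ways: second cousins through their mothers (r = 1/32) and half first cousins through their fathers (r = 1/16).
r = 1/32 + 1/16 = 3/32 = 0.09375.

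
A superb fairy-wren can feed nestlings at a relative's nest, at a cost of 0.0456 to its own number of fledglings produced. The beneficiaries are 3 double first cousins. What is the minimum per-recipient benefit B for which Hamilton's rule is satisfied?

r to a double first cousin = 0.25 (double first cousins share both grandparent pairs — four paths of length 4: r = 4·(1/2)^4 = 1/4).
Hamilton's rule with n recipients of equal r: n·r·B > C, so B > C/(n·r) = 0.0456/(3·0.25) = 0.0608.

0.0608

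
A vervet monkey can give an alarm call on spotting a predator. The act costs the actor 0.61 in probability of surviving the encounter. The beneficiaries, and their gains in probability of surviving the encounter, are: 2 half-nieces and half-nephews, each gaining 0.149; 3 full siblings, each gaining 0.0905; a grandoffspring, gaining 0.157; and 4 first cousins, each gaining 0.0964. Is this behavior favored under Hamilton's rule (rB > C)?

Hamilton's rule: the trait is favored when the sum of r·B over every recipient exceeds the actor's cost C.
r to a half-niece or half-nephew = 1/8 (half-aunt/uncle↔niece/nephew: one path of length 3: r = (1/2)^3 = 1/8).
r to a full sibling = 0.5 (full sibs share both parents — two paths of length 2: r = 2·(1/2)^2 = 1/2).
r to a grandoffspring = 1/4 (two parent–offspring links: r = (1/2)^2 = 1/4).
r to a first cousin = 1/8 (first cousins share one grandparent pair — two paths of length 4: r = 2·(1/2)^4 = 1/8).
Summing one r·B term per recipient: 2·0.125·0.149 + 3·0.5·0.0905 + 1·0.25·0.157 + 4·0.125·0.0964 = 0.26045.
0.26045 < 0.61: the indirect benefit is less than the cost.

No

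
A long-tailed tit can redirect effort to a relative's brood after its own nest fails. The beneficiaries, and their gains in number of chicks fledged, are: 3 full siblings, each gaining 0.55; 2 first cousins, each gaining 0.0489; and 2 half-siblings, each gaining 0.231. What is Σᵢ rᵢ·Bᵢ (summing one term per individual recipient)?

r to a full sibling = 1/2 (full sibs share both parents — two paths of length 2: r = 2·(1/2)^2 = 1/2).
r to a first cousin = 1/8 (first cousins share one grandparent pair — two paths of length 4: r = 2·(1/2)^4 = 1/8).
r to a half-sibling = 0.25 (half-sibs share one parent — one path of length 2: r = (1/2)^2 = 1/4).
Summing one r·B term per recipient: 3·0.5·0.55 + 2·0.125·0.0489 + 2·0.25·0.231 = 0.952725.

0.952725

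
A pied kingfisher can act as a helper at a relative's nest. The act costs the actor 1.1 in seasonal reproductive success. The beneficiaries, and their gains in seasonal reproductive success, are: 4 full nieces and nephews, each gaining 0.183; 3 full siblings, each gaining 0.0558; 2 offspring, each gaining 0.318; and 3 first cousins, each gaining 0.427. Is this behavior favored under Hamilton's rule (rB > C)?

No

Hamilton's rule: the trait is favored when the sum of r·B over every recipient exceeds the actor's cost C.
r to a full niece or nephew = 0.25 (full aunt/uncle↔niece/nephew: two paths of length 3 through the shared grandparent pair: r = 2·(1/2)^3 = 1/4).
r to a full sibling = 1/2 (full sibs share both parents — two paths of length 2: r = 2·(1/2)^2 = 1/2).
r to an offspring = 0.5 (one parent–offspring link: r = (1/2)^1 = 1/2).
r to a first cousin = 1/8 (first cousins share one grandparent pair — two paths of length 4: r = 2·(1/2)^4 = 1/8).
Summing one r·B term per recipient: 4·0.25·0.183 + 3·0.5·0.0558 + 2·0.5·0.318 + 3·0.125·0.427 = 0.744825.
0.744825 < 1.1: the indirect benefit is less than the cost.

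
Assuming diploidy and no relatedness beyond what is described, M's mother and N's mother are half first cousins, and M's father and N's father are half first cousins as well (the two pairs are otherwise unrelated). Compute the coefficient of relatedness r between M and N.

Relatedness sums over independent paths through distinct common ancestors.
M and N are related in two ways: half second cousins through their mothers (r = 1/64) and half second cousins through their fathers (r = 1/64).
r = 1/64 + 1/64 = 1/32 = 0.03125.

0.03125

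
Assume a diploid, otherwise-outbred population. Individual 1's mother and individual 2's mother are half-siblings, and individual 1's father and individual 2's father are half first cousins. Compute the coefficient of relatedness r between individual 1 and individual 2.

Independent pedigree routes through distinct common ancestors add.
Individual 1 and individual 2 are related in two ways: half first cousins through their mothers (r = 1/16) and half second cousins through their fathers (r = 1/64).
r = 1/16 + 1/64 = 0.078125.

0.078125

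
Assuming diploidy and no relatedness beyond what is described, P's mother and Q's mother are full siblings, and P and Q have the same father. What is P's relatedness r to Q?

0.375

Relatedness sums over independent paths through distinct common ancestors.
P and Q are related in two ways: first cousins through their mothers (r = 1/8) and half-sibs through their shared father (r = 1/4).
r = 1/8 + 1/4 = 3/8 = 0.375.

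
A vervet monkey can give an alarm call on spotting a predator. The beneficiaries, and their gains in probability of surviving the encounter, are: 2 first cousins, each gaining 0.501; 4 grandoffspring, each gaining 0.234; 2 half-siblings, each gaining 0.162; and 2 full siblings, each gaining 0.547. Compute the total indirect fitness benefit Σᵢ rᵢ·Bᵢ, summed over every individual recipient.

0.98725

r to a first cousin = 0.125 (first cousins share one grandparent pair — two paths of length 4: r = 2·(1/2)^4 = 1/8).
r to a grandoffspring = 1/4 (two parent–offspring links: r = (1/2)^2 = 1/4).
r to a half-sibling = 0.25 (half-sibs share one parent — one path of length 2: r = (1/2)^2 = 1/4).
r to a full sibling = 1/2 (full sibs share both parents — two paths of length 2: r = 2·(1/2)^2 = 1/2).
Summing one r·B term per recipient: 2·0.125·0.501 + 4·0.25·0.234 + 2·0.25·0.162 + 2·0.5·0.547 = 0.98725.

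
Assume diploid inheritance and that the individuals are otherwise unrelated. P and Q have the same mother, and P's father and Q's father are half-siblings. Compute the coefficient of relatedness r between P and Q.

Wright's path rule: contributions from independent ancestry routes add.
P and Q are related in two ways: half-sibs through their shared mother (r = 1/4) and half first cousins through their fathers (r = 1/16).
r = 1/4 + 1/16 = 0.3125.

0.3125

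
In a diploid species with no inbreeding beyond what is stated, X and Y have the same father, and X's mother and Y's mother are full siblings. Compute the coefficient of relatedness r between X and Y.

Wright's path rule: contributions from independent ancestry routes add.
X and Y are related in two ways: half-sibs through their shared father (r = 1/4) and first cousins through their mothers (r = 1/8).
r = 1/4 + 1/8 = 0.375.

0.375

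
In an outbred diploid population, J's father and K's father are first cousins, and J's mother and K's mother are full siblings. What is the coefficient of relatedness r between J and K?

With two independent routes of shared ancestry, r is the sum of the two contributions.
J and K are related in two ways: second cousins through their fathers (r = 1/32) and first cousins through their mothers (r = 1/8).
r = 1/32 + 1/8 = 0.15625.

0.15625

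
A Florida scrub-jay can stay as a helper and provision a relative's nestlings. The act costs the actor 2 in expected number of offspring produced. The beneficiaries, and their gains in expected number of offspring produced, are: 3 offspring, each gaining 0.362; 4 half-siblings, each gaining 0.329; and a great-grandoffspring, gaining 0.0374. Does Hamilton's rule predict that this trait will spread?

No

Hamilton's rule: the trait is favored when the sum of r·B over every recipient exceeds the actor's cost C.
r to an offspring = 0.5 (one parent–offspring link: r = (1/2)^1 = 1/2).
r to a half-sibling = 0.25 (half-sibs share one parent — one path of length 2: r = (1/2)^2 = 1/4).
r to a great-grandoffspring = 1/8 (three parent–offspring links: r = (1/2)^3 = 1/8).
Summing one r·B term per recipient: 3·0.5·0.362 + 4·0.25·0.329 + 1·0.125·0.0374 = 0.876675.
0.876675 < 2: the indirect benefit is less than the cost.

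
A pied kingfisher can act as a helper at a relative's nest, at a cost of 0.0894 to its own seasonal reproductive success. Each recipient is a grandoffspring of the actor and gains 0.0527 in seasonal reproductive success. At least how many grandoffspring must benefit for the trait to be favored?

7

r to a grandoffspring = 0.25 (two parent–offspring links: r = (1/2)^2 = 1/4).
Hamilton's rule: n·r·B > C  ⇒  n > C/(r·B) = 0.0894/(0.25·0.0527) = 6.786.
The smallest integer exceeding 6.786 is 7.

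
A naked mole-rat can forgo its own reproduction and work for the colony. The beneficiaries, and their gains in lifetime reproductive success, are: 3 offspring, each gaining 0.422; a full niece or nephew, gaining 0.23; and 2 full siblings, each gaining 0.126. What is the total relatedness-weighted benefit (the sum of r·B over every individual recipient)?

0.8165

r to an offspring = 0.5 (one parent–offspring link: r = (1/2)^1 = 1/2).
r to a full niece or nephew = 1/4 (full aunt/uncle↔niece/nephew: two paths of length 3 through the shared grandparent pair: r = 2·(1/2)^3 = 1/4).
r to a full sibling = 0.5 (full sibs share both parents — two paths of length 2: r = 2·(1/2)^2 = 1/2).
Summing one r·B term per recipient: 3·0.5·0.422 + 1·0.25·0.23 + 2·0.5·0.126 = 0.8165.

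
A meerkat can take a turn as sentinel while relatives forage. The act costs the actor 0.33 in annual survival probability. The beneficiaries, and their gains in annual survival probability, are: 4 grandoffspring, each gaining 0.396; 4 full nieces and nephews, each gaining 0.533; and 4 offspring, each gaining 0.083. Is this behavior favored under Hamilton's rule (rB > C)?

Hamilton's rule: the trait is favored when the sum of r·B over every recipient exceeds the actor's cost C.
r to a grandoffspring = 0.25 (two parent–offspring links: r = (1/2)^2 = 1/4).
r to a full niece or nephew = 0.25 (full aunt/uncle↔niece/nephew: two paths of length 3 through the shared grandparent pair: r = 2·(1/2)^3 = 1/4).
r to an offspring = 1/2 (one parent–offspring link: r = (1/2)^1 = 1/2).
Summing one r·B term per recipient: 4·0.25·0.396 + 4·0.25·0.533 + 4·0.5·0.083 = 1.095.
1.095 > 0.33: the indirect benefit exceeds the cost.

Yes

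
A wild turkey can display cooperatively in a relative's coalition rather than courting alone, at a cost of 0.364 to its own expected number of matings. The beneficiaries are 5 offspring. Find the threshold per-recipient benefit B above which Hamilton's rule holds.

r to an offspring = 1/2 (one parent–offspring link: r = (1/2)^1 = 1/2).
Hamilton's rule with n recipients of equal r: n·r·B > C, so B > C/(n·r) = 0.364/(5·0.5) = 0.1456.

0.1456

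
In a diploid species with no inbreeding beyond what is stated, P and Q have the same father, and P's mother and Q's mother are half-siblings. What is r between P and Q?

Relatedness sums over independent paths through distinct common ancestors.
P and Q are related in two ways: half-sibs through their shared father (r = 1/4) and half first cousins through their mothers (r = 1/16).
r = 1/4 + 1/16 = 5/16 = 0.3125.

0.3125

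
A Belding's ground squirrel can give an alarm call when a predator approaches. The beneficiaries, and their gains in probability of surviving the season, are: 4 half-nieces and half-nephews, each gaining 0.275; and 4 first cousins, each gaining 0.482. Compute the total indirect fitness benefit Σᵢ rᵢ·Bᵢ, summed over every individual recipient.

r to a half-niece or half-nephew = 1/8 (half-aunt/uncle↔niece/nephew: one path of length 3: r = (1/2)^3 = 1/8).
r to a first cousin = 0.125 (first cousins share one grandparent pair — two paths of length 4: r = 2·(1/2)^4 = 1/8).
Summing one r·B term per recipient: 4·0.125·0.275 + 4·0.125·0.482 = 0.3785.

0.3785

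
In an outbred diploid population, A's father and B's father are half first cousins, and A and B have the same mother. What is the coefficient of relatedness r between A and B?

0.265625

Relatedness sums over independent paths through distinct common ancestors.
A and B are related in two ways: half second cousins through their fathers (r = 1/64) and half-sibs through their shared mother (r = 1/4).
r = 1/64 + 1/4 = 17/64 = 0.265625.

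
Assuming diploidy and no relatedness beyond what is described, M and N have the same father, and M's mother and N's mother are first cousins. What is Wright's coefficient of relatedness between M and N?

0.28125

Independent pedigree routes through distinct common ancestors add.
M and N are related in two ways: half-sibs through their shared father (r = 1/4) and second cousins through their mothers (r = 1/32).
r = 1/4 + 1/32 = 9/32 = 0.28125.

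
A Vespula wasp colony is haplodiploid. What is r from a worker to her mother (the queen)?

One meiotic link between diploid queen and diploid daughter: r = 1/2.

0.5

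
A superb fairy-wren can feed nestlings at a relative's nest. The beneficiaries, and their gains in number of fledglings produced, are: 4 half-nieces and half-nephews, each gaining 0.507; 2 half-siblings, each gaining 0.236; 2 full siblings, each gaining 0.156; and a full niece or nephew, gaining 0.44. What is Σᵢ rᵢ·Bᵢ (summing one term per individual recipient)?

r to a half-niece or half-nephew = 1/8 (half-aunt/uncle↔niece/nephew: one path of length 3: r = (1/2)^3 = 1/8).
r to a half-sibling = 1/4 (half-sibs share one parent — one path of length 2: r = (1/2)^2 = 1/4).
r to a full sibling = 1/2 (full sibs share both parents — two paths of length 2: r = 2·(1/2)^2 = 1/2).
r to a full niece or nephew = 0.25 (full aunt/uncle↔niece/nephew: two paths of length 3 through the shared grandparent pair: r = 2·(1/2)^3 = 1/4).
Summing one r·B term per recipient: 4·0.125·0.507 + 2·0.25·0.236 + 2·0.5·0.156 + 1·0.25·0.44 = 0.6375.

0.6375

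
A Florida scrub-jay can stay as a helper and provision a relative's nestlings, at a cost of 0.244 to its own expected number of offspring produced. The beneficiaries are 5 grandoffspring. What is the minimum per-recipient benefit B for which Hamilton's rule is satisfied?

0.1952

r to a grandoffspring = 1/4 (two parent–offspring links: r = (1/2)^2 = 1/4).
Hamilton's rule with n recipients of equal r: n·r·B > C, so B > C/(n·r) = 0.244/(5·0.25) = 0.1952.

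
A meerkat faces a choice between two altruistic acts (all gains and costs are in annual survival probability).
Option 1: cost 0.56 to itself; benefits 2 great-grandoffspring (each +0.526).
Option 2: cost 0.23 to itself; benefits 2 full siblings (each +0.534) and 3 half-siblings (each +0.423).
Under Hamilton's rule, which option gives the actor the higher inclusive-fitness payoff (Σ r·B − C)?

Option 2

Option 1: r to a great-grandoffspring = 0.125.
Option 1: Σ r·B − C = (2·0.125·0.526) − 0.56 = -0.4285.
Option 2: r to a full sibling = 0.5.
Option 2: r to a half-sibling = 0.25.
Option 2: Σ r·B − C = (2·0.5·0.534 + 3·0.25·0.423) − 0.23 = 0.62125.
Option 2 has the higher net inclusive-fitness payoff.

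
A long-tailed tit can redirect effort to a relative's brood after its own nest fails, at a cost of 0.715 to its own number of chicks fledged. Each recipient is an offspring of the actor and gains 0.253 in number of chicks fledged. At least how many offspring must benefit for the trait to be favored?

6

r to an offspring = 0.5 (one parent–offspring link: r = (1/2)^1 = 1/2).
Hamilton's rule: n·r·B > C  ⇒  n > C/(r·B) = 0.715/(0.5·0.253) = 5.652.
The smallest integer exceeding 5.652 is 6.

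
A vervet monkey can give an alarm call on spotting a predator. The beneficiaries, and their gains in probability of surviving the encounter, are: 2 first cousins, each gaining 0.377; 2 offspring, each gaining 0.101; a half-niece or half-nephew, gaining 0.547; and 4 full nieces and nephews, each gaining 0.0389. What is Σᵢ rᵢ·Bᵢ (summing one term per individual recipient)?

0.302525

r to a first cousin = 1/8 (first cousins share one grandparent pair — two paths of length 4: r = 2·(1/2)^4 = 1/8).
r to an offspring = 1/2 (one parent–offspring link: r = (1/2)^1 = 1/2).
r to a half-niece or half-nephew = 0.125 (half-aunt/uncle↔niece/nephew: one path of length 3: r = (1/2)^3 = 1/8).
r to a full niece or nephew = 1/4 (full aunt/uncle↔niece/nephew: two paths of length 3 through the shared grandparent pair: r = 2·(1/2)^3 = 1/4).
Summing one r·B term per recipient: 2·0.125·0.377 + 2·0.5·0.101 + 1·0.125·0.547 + 4·0.25·0.0389 = 0.302525.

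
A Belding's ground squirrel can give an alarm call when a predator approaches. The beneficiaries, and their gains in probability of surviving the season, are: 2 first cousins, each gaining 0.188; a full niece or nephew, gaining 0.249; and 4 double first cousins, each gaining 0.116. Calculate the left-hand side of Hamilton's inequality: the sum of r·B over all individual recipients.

r to a first cousin = 1/8 (first cousins share one grandparent pair — two paths of length 4: r = 2·(1/2)^4 = 1/8).
r to a full niece or nephew = 1/4 (full aunt/uncle↔niece/nephew: two paths of length 3 through the shared grandparent pair: r = 2·(1/2)^3 = 1/4).
r to a double first cousin = 0.25 (double first cousins share both grandparent pairs — four paths of length 4: r = 4·(1/2)^4 = 1/4).
Summing one r·B term per recipient: 2·0.125·0.188 + 1·0.25·0.249 + 4·0.25·0.116 = 0.22525.

0.22525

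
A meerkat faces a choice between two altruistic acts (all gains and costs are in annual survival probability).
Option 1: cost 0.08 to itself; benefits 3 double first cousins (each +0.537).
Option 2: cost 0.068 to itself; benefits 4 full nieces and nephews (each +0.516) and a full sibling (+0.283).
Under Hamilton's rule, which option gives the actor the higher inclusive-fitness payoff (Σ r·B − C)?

Option 1: r to a double first cousin = 0.25.
Option 1: Σ r·B − C = (3·0.25·0.537) − 0.08 = 0.32275.
Option 2: r to a full niece or nephew = 0.25.
Option 2: r to a full sibling = 0.5.
Option 2: Σ r·B − C = (4·0.25·0.516 + 1·0.5·0.283) − 0.068 = 0.5895.
Option 2 has the higher net inclusive-fitness payoff.

Option 2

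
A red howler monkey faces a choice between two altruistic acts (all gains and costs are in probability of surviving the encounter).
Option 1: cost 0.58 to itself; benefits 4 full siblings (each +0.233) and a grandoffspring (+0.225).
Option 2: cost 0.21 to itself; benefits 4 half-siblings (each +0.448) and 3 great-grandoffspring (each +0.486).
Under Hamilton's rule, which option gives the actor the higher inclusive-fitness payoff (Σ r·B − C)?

Option 2

Option 1: r to a full sibling = 0.5.
Option 1: r to a grandoffspring = 0.25.
Option 1: Σ r·B − C = (4·0.5·0.233 + 1·0.25·0.225) − 0.58 = -0.05775.
Option 2: r to a half-sibling = 0.25.
Option 2: r to a great-grandoffspring = 0.125.
Option 2: Σ r·B − C = (4·0.25·0.448 + 3·0.125·0.486) − 0.21 = 0.42025.
Option 2 has the higher net inclusive-fitness payoff.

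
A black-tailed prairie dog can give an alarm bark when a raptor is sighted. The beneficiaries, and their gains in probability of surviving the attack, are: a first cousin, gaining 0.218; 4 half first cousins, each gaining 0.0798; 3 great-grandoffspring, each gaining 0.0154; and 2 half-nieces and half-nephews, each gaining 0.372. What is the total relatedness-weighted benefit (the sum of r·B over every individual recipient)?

r to a first cousin = 0.125 (first cousins share one grandparent pair — two paths of length 4: r = 2·(1/2)^4 = 1/8).
r to a half first cousin = 1/16 (half first cousins share one grandparent — one path of length 4: r = (1/2)^4 = 1/16).
r to a great-grandoffspring = 0.125 (three parent–offspring links: r = (1/2)^3 = 1/8).
r to a half-niece or half-nephew = 1/8 (half-aunt/uncle↔niece/nephew: one path of length 3: r = (1/2)^3 = 1/8).
Summing one r·B term per recipient: 1·0.125·0.218 + 4·0.0625·0.0798 + 3·0.125·0.0154 + 2·0.125·0.372 = 0.145975.

0.145975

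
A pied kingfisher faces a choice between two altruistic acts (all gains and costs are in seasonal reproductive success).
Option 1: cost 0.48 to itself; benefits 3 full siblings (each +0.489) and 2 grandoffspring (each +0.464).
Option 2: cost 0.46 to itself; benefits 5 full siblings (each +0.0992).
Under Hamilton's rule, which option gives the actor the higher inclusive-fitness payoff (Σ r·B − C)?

Option 1

Option 1: r to a full sibling = 0.5.
Option 1: r to a grandoffspring = 0.25.
Option 1: Σ r·B − C = (3·0.5·0.489 + 2·0.25·0.464) − 0.48 = 0.4855.
Option 2: r to a full sibling = 0.5.
Option 2: Σ r·B − C = (5·0.5·0.0992) − 0.46 = -0.212.
Option 1 has the higher net inclusive-fitness payoff.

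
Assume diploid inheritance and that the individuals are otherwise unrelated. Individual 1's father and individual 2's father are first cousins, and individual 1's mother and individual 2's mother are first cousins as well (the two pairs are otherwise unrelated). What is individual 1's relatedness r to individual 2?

Relatedness sums over independent paths through distinct common ancestors.
Individual 1 and individual 2 are related in two ways: second cousins through their fathers (r = 1/32) and second cousins through their mothers (r = 1/32).
r = 1/32 + 1/32 = 1/16 = 0.0625.

0.0625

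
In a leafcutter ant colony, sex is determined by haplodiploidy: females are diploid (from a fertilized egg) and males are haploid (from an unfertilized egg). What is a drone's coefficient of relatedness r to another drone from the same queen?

0.5

Haploid brothers each carry a random half of the queen's diploid genome, so on average they share half: r = 1/2.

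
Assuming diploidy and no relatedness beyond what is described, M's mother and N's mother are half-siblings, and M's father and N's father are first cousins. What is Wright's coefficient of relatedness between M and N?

Independent pedigree routes through distinct common ancestors add.
M and N are related in two ways: half first cousins through their mothers (r = 1/16) and second cousins through their fathers (r = 1/32).
r = 1/16 + 1/32 = 0.09375.

0.09375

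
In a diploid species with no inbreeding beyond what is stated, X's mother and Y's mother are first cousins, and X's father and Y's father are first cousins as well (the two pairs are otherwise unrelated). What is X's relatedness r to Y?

0.0625

Wright's path rule: contributions from independent ancestry routes add.
X and Y are related in two ways: second cousins through their mothers (r = 1/32) and second cousins through their fathers (r = 1/32).
r = 1/32 + 1/32 = 1/16 = 0.0625.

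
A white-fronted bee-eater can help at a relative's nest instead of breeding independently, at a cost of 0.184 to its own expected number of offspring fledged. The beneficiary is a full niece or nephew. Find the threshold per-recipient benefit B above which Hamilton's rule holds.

r to a full niece or nephew = 1/4 (full aunt/uncle↔niece/nephew: two paths of length 3 through the shared grandparent pair: r = 2·(1/2)^3 = 1/4).
Hamilton's rule with n recipients of equal r: n·r·B > C, so B > C/(n·r) = 0.184/(1·0.25) = 0.736.

0.736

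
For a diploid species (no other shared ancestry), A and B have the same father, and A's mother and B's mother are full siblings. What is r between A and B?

With two independent routes of shared ancestry, r is the sum of the two contributions.
A and B are related in two ways: half-sibs through their shared father (r = 1/4) and first cousins through their mothers (r = 1/8).
r = 1/4 + 1/8 = 0.375.

0.375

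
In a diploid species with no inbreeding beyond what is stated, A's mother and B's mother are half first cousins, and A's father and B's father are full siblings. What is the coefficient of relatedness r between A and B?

0.140625

Relatedness sums over independent paths through distinct common ancestors.
A and B are related in two ways: half second cousins through their mothers (r = 1/64) and first cousins through their fathers (r = 1/8).
r = 1/64 + 1/8 = 9/64 = 0.140625.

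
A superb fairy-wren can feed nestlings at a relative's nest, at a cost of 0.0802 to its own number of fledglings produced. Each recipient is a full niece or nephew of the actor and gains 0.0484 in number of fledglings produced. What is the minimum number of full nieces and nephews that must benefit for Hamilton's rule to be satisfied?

r to a full niece or nephew = 1/4 (full aunt/uncle↔niece/nephew: two paths of length 3 through the shared grandparent pair: r = 2·(1/2)^3 = 1/4).
Hamilton's rule: n·r·B > C  ⇒  n > C/(r·B) = 0.0802/(0.25·0.0484) = 6.628.
The smallest integer exceeding 6.628 is 7.

7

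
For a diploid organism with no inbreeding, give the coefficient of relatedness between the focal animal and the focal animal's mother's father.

0.25

Each parent–offspring link contributes a factor of 1/2, and independent paths through distinct common ancestors add.
Two parent–offspring links: r = (1/2)^2 = 1/4.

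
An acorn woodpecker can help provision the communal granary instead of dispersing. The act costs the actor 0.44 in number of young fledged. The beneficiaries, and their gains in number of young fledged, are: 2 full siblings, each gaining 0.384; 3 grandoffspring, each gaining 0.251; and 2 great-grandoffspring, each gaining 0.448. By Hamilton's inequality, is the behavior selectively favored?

Hamilton's rule: the trait is favored when the sum of r·B over every recipient exceeds the actor's cost C.
r to a full sibling = 0.5 (full sibs share both parents — two paths of length 2: r = 2·(1/2)^2 = 1/2).
r to a grandoffspring = 1/4 (two parent–offspring links: r = (1/2)^2 = 1/4).
r to a great-grandoffspring = 1/8 (three parent–offspring links: r = (1/2)^3 = 1/8).
Summing one r·B term per recipient: 2·0.5·0.384 + 3·0.25·0.251 + 2·0.125·0.448 = 0.68425.
0.68425 > 0.44: the indirect benefit exceeds the cost.

Yes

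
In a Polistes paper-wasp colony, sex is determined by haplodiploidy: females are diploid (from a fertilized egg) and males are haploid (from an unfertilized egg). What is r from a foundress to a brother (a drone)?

Her haploid brother carries none of their father's genes and a random half of their mother's genome; that half matches the maternal half of her own genome with probability 1/2: r = 1/2 · 1/2 = 1/4.

0.25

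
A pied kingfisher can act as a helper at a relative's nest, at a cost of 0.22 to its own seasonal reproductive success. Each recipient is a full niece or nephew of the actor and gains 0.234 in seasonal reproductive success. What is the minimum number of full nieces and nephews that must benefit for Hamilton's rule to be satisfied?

4

r to a full niece or nephew = 1/4 (full aunt/uncle↔niece/nephew: two paths of length 3 through the shared grandparent pair: r = 2·(1/2)^3 = 1/4).
Hamilton's rule: n·r·B > C  ⇒  n > C/(r·B) = 0.22/(0.25·0.234) = 3.761.
The smallest integer exceeding 3.761 is 4.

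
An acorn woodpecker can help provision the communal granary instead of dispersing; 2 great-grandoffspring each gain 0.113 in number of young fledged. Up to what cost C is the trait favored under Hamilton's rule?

0.02825

r to a great-grandoffspring = 1/8 (three parent–offspring links: r = (1/2)^3 = 1/8).
Hamilton's rule: n·r·B > C, so the trait is favored while C < n·r·B = 2·0.125·0.113 = 0.02825.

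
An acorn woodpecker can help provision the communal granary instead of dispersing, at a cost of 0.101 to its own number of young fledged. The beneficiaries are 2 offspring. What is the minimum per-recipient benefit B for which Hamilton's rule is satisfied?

0.101

r to an offspring = 1/2 (one parent–offspring link: r = (1/2)^1 = 1/2).
Hamilton's rule with n recipients of equal r: n·r·B > C, so B > C/(n·r) = 0.101/(2·0.5) = 0.101.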